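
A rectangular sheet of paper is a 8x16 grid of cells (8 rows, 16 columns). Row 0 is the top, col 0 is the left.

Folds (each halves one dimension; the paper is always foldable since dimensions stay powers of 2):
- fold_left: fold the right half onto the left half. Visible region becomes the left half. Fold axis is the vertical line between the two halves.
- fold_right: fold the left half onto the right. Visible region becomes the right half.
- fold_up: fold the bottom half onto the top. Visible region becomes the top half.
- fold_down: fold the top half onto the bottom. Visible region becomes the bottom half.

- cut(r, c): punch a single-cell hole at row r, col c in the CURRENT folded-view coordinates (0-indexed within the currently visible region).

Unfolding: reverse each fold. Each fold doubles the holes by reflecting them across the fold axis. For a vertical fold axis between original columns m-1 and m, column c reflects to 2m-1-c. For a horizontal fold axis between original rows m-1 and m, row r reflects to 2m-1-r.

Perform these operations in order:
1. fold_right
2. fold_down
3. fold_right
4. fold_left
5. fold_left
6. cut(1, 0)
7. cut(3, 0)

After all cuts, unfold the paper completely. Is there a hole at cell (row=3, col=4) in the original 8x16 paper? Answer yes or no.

Op 1 fold_right: fold axis v@8; visible region now rows[0,8) x cols[8,16) = 8x8
Op 2 fold_down: fold axis h@4; visible region now rows[4,8) x cols[8,16) = 4x8
Op 3 fold_right: fold axis v@12; visible region now rows[4,8) x cols[12,16) = 4x4
Op 4 fold_left: fold axis v@14; visible region now rows[4,8) x cols[12,14) = 4x2
Op 5 fold_left: fold axis v@13; visible region now rows[4,8) x cols[12,13) = 4x1
Op 6 cut(1, 0): punch at orig (5,12); cuts so far [(5, 12)]; region rows[4,8) x cols[12,13) = 4x1
Op 7 cut(3, 0): punch at orig (7,12); cuts so far [(5, 12), (7, 12)]; region rows[4,8) x cols[12,13) = 4x1
Unfold 1 (reflect across v@13): 4 holes -> [(5, 12), (5, 13), (7, 12), (7, 13)]
Unfold 2 (reflect across v@14): 8 holes -> [(5, 12), (5, 13), (5, 14), (5, 15), (7, 12), (7, 13), (7, 14), (7, 15)]
Unfold 3 (reflect across v@12): 16 holes -> [(5, 8), (5, 9), (5, 10), (5, 11), (5, 12), (5, 13), (5, 14), (5, 15), (7, 8), (7, 9), (7, 10), (7, 11), (7, 12), (7, 13), (7, 14), (7, 15)]
Unfold 4 (reflect across h@4): 32 holes -> [(0, 8), (0, 9), (0, 10), (0, 11), (0, 12), (0, 13), (0, 14), (0, 15), (2, 8), (2, 9), (2, 10), (2, 11), (2, 12), (2, 13), (2, 14), (2, 15), (5, 8), (5, 9), (5, 10), (5, 11), (5, 12), (5, 13), (5, 14), (5, 15), (7, 8), (7, 9), (7, 10), (7, 11), (7, 12), (7, 13), (7, 14), (7, 15)]
Unfold 5 (reflect across v@8): 64 holes -> [(0, 0), (0, 1), (0, 2), (0, 3), (0, 4), (0, 5), (0, 6), (0, 7), (0, 8), (0, 9), (0, 10), (0, 11), (0, 12), (0, 13), (0, 14), (0, 15), (2, 0), (2, 1), (2, 2), (2, 3), (2, 4), (2, 5), (2, 6), (2, 7), (2, 8), (2, 9), (2, 10), (2, 11), (2, 12), (2, 13), (2, 14), (2, 15), (5, 0), (5, 1), (5, 2), (5, 3), (5, 4), (5, 5), (5, 6), (5, 7), (5, 8), (5, 9), (5, 10), (5, 11), (5, 12), (5, 13), (5, 14), (5, 15), (7, 0), (7, 1), (7, 2), (7, 3), (7, 4), (7, 5), (7, 6), (7, 7), (7, 8), (7, 9), (7, 10), (7, 11), (7, 12), (7, 13), (7, 14), (7, 15)]
Holes: [(0, 0), (0, 1), (0, 2), (0, 3), (0, 4), (0, 5), (0, 6), (0, 7), (0, 8), (0, 9), (0, 10), (0, 11), (0, 12), (0, 13), (0, 14), (0, 15), (2, 0), (2, 1), (2, 2), (2, 3), (2, 4), (2, 5), (2, 6), (2, 7), (2, 8), (2, 9), (2, 10), (2, 11), (2, 12), (2, 13), (2, 14), (2, 15), (5, 0), (5, 1), (5, 2), (5, 3), (5, 4), (5, 5), (5, 6), (5, 7), (5, 8), (5, 9), (5, 10), (5, 11), (5, 12), (5, 13), (5, 14), (5, 15), (7, 0), (7, 1), (7, 2), (7, 3), (7, 4), (7, 5), (7, 6), (7, 7), (7, 8), (7, 9), (7, 10), (7, 11), (7, 12), (7, 13), (7, 14), (7, 15)]

Answer: no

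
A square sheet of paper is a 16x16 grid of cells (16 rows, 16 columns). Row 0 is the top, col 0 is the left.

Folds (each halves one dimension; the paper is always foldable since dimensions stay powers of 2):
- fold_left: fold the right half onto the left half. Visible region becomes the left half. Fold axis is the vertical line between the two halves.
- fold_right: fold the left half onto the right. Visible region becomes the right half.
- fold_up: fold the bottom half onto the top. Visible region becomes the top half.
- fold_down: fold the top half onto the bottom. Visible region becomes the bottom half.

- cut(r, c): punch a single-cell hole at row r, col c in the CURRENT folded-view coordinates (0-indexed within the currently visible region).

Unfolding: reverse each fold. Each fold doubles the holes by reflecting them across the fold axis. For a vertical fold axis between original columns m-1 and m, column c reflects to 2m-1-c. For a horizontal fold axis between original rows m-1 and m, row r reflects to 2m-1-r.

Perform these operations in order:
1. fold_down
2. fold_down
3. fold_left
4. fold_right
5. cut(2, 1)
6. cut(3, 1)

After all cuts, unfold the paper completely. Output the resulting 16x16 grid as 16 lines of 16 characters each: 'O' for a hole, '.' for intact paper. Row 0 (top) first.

Answer: ..O..O....O..O..
..O..O....O..O..
................
................
................
................
..O..O....O..O..
..O..O....O..O..
..O..O....O..O..
..O..O....O..O..
................
................
................
................
..O..O....O..O..
..O..O....O..O..

Derivation:
Op 1 fold_down: fold axis h@8; visible region now rows[8,16) x cols[0,16) = 8x16
Op 2 fold_down: fold axis h@12; visible region now rows[12,16) x cols[0,16) = 4x16
Op 3 fold_left: fold axis v@8; visible region now rows[12,16) x cols[0,8) = 4x8
Op 4 fold_right: fold axis v@4; visible region now rows[12,16) x cols[4,8) = 4x4
Op 5 cut(2, 1): punch at orig (14,5); cuts so far [(14, 5)]; region rows[12,16) x cols[4,8) = 4x4
Op 6 cut(3, 1): punch at orig (15,5); cuts so far [(14, 5), (15, 5)]; region rows[12,16) x cols[4,8) = 4x4
Unfold 1 (reflect across v@4): 4 holes -> [(14, 2), (14, 5), (15, 2), (15, 5)]
Unfold 2 (reflect across v@8): 8 holes -> [(14, 2), (14, 5), (14, 10), (14, 13), (15, 2), (15, 5), (15, 10), (15, 13)]
Unfold 3 (reflect across h@12): 16 holes -> [(8, 2), (8, 5), (8, 10), (8, 13), (9, 2), (9, 5), (9, 10), (9, 13), (14, 2), (14, 5), (14, 10), (14, 13), (15, 2), (15, 5), (15, 10), (15, 13)]
Unfold 4 (reflect across h@8): 32 holes -> [(0, 2), (0, 5), (0, 10), (0, 13), (1, 2), (1, 5), (1, 10), (1, 13), (6, 2), (6, 5), (6, 10), (6, 13), (7, 2), (7, 5), (7, 10), (7, 13), (8, 2), (8, 5), (8, 10), (8, 13), (9, 2), (9, 5), (9, 10), (9, 13), (14, 2), (14, 5), (14, 10), (14, 13), (15, 2), (15, 5), (15, 10), (15, 13)]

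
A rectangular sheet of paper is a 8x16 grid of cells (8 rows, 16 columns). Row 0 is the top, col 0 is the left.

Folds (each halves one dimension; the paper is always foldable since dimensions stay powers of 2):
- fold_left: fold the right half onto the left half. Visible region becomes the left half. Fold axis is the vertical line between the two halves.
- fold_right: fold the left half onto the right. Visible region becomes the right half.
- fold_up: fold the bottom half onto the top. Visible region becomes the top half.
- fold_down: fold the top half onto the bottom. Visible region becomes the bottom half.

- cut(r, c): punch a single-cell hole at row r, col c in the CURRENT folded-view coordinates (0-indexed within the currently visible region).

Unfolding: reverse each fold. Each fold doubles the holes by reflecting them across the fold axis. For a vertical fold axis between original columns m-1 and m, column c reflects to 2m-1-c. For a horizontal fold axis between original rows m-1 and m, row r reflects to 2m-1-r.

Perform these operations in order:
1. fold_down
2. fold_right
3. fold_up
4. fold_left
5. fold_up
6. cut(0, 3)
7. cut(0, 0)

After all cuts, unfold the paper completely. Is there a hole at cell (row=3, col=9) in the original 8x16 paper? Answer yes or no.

Answer: no

Derivation:
Op 1 fold_down: fold axis h@4; visible region now rows[4,8) x cols[0,16) = 4x16
Op 2 fold_right: fold axis v@8; visible region now rows[4,8) x cols[8,16) = 4x8
Op 3 fold_up: fold axis h@6; visible region now rows[4,6) x cols[8,16) = 2x8
Op 4 fold_left: fold axis v@12; visible region now rows[4,6) x cols[8,12) = 2x4
Op 5 fold_up: fold axis h@5; visible region now rows[4,5) x cols[8,12) = 1x4
Op 6 cut(0, 3): punch at orig (4,11); cuts so far [(4, 11)]; region rows[4,5) x cols[8,12) = 1x4
Op 7 cut(0, 0): punch at orig (4,8); cuts so far [(4, 8), (4, 11)]; region rows[4,5) x cols[8,12) = 1x4
Unfold 1 (reflect across h@5): 4 holes -> [(4, 8), (4, 11), (5, 8), (5, 11)]
Unfold 2 (reflect across v@12): 8 holes -> [(4, 8), (4, 11), (4, 12), (4, 15), (5, 8), (5, 11), (5, 12), (5, 15)]
Unfold 3 (reflect across h@6): 16 holes -> [(4, 8), (4, 11), (4, 12), (4, 15), (5, 8), (5, 11), (5, 12), (5, 15), (6, 8), (6, 11), (6, 12), (6, 15), (7, 8), (7, 11), (7, 12), (7, 15)]
Unfold 4 (reflect across v@8): 32 holes -> [(4, 0), (4, 3), (4, 4), (4, 7), (4, 8), (4, 11), (4, 12), (4, 15), (5, 0), (5, 3), (5, 4), (5, 7), (5, 8), (5, 11), (5, 12), (5, 15), (6, 0), (6, 3), (6, 4), (6, 7), (6, 8), (6, 11), (6, 12), (6, 15), (7, 0), (7, 3), (7, 4), (7, 7), (7, 8), (7, 11), (7, 12), (7, 15)]
Unfold 5 (reflect across h@4): 64 holes -> [(0, 0), (0, 3), (0, 4), (0, 7), (0, 8), (0, 11), (0, 12), (0, 15), (1, 0), (1, 3), (1, 4), (1, 7), (1, 8), (1, 11), (1, 12), (1, 15), (2, 0), (2, 3), (2, 4), (2, 7), (2, 8), (2, 11), (2, 12), (2, 15), (3, 0), (3, 3), (3, 4), (3, 7), (3, 8), (3, 11), (3, 12), (3, 15), (4, 0), (4, 3), (4, 4), (4, 7), (4, 8), (4, 11), (4, 12), (4, 15), (5, 0), (5, 3), (5, 4), (5, 7), (5, 8), (5, 11), (5, 12), (5, 15), (6, 0), (6, 3), (6, 4), (6, 7), (6, 8), (6, 11), (6, 12), (6, 15), (7, 0), (7, 3), (7, 4), (7, 7), (7, 8), (7, 11), (7, 12), (7, 15)]
Holes: [(0, 0), (0, 3), (0, 4), (0, 7), (0, 8), (0, 11), (0, 12), (0, 15), (1, 0), (1, 3), (1, 4), (1, 7), (1, 8), (1, 11), (1, 12), (1, 15), (2, 0), (2, 3), (2, 4), (2, 7), (2, 8), (2, 11), (2, 12), (2, 15), (3, 0), (3, 3), (3, 4), (3, 7), (3, 8), (3, 11), (3, 12), (3, 15), (4, 0), (4, 3), (4, 4), (4, 7), (4, 8), (4, 11), (4, 12), (4, 15), (5, 0), (5, 3), (5, 4), (5, 7), (5, 8), (5, 11), (5, 12), (5, 15), (6, 0), (6, 3), (6, 4), (6, 7), (6, 8), (6, 11), (6, 12), (6, 15), (7, 0), (7, 3), (7, 4), (7, 7), (7, 8), (7, 11), (7, 12), (7, 15)]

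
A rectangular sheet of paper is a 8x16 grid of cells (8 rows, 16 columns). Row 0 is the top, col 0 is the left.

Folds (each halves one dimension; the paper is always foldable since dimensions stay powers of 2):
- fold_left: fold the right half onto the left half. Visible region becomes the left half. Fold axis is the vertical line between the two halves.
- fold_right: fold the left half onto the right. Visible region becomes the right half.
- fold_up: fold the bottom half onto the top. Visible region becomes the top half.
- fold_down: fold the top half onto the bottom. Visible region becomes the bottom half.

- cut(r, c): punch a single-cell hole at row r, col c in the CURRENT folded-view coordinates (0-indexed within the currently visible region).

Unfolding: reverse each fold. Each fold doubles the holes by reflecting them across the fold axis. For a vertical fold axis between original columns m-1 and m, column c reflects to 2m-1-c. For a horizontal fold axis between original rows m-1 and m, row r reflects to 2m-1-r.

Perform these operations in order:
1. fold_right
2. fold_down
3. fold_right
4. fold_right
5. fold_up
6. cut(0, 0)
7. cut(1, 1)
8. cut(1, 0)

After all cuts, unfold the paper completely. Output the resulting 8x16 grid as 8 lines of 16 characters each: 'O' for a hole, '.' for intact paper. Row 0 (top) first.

Op 1 fold_right: fold axis v@8; visible region now rows[0,8) x cols[8,16) = 8x8
Op 2 fold_down: fold axis h@4; visible region now rows[4,8) x cols[8,16) = 4x8
Op 3 fold_right: fold axis v@12; visible region now rows[4,8) x cols[12,16) = 4x4
Op 4 fold_right: fold axis v@14; visible region now rows[4,8) x cols[14,16) = 4x2
Op 5 fold_up: fold axis h@6; visible region now rows[4,6) x cols[14,16) = 2x2
Op 6 cut(0, 0): punch at orig (4,14); cuts so far [(4, 14)]; region rows[4,6) x cols[14,16) = 2x2
Op 7 cut(1, 1): punch at orig (5,15); cuts so far [(4, 14), (5, 15)]; region rows[4,6) x cols[14,16) = 2x2
Op 8 cut(1, 0): punch at orig (5,14); cuts so far [(4, 14), (5, 14), (5, 15)]; region rows[4,6) x cols[14,16) = 2x2
Unfold 1 (reflect across h@6): 6 holes -> [(4, 14), (5, 14), (5, 15), (6, 14), (6, 15), (7, 14)]
Unfold 2 (reflect across v@14): 12 holes -> [(4, 13), (4, 14), (5, 12), (5, 13), (5, 14), (5, 15), (6, 12), (6, 13), (6, 14), (6, 15), (7, 13), (7, 14)]
Unfold 3 (reflect across v@12): 24 holes -> [(4, 9), (4, 10), (4, 13), (4, 14), (5, 8), (5, 9), (5, 10), (5, 11), (5, 12), (5, 13), (5, 14), (5, 15), (6, 8), (6, 9), (6, 10), (6, 11), (6, 12), (6, 13), (6, 14), (6, 15), (7, 9), (7, 10), (7, 13), (7, 14)]
Unfold 4 (reflect across h@4): 48 holes -> [(0, 9), (0, 10), (0, 13), (0, 14), (1, 8), (1, 9), (1, 10), (1, 11), (1, 12), (1, 13), (1, 14), (1, 15), (2, 8), (2, 9), (2, 10), (2, 11), (2, 12), (2, 13), (2, 14), (2, 15), (3, 9), (3, 10), (3, 13), (3, 14), (4, 9), (4, 10), (4, 13), (4, 14), (5, 8), (5, 9), (5, 10), (5, 11), (5, 12), (5, 13), (5, 14), (5, 15), (6, 8), (6, 9), (6, 10), (6, 11), (6, 12), (6, 13), (6, 14), (6, 15), (7, 9), (7, 10), (7, 13), (7, 14)]
Unfold 5 (reflect across v@8): 96 holes -> [(0, 1), (0, 2), (0, 5), (0, 6), (0, 9), (0, 10), (0, 13), (0, 14), (1, 0), (1, 1), (1, 2), (1, 3), (1, 4), (1, 5), (1, 6), (1, 7), (1, 8), (1, 9), (1, 10), (1, 11), (1, 12), (1, 13), (1, 14), (1, 15), (2, 0), (2, 1), (2, 2), (2, 3), (2, 4), (2, 5), (2, 6), (2, 7), (2, 8), (2, 9), (2, 10), (2, 11), (2, 12), (2, 13), (2, 14), (2, 15), (3, 1), (3, 2), (3, 5), (3, 6), (3, 9), (3, 10), (3, 13), (3, 14), (4, 1), (4, 2), (4, 5), (4, 6), (4, 9), (4, 10), (4, 13), (4, 14), (5, 0), (5, 1), (5, 2), (5, 3), (5, 4), (5, 5), (5, 6), (5, 7), (5, 8), (5, 9), (5, 10), (5, 11), (5, 12), (5, 13), (5, 14), (5, 15), (6, 0), (6, 1), (6, 2), (6, 3), (6, 4), (6, 5), (6, 6), (6, 7), (6, 8), (6, 9), (6, 10), (6, 11), (6, 12), (6, 13), (6, 14), (6, 15), (7, 1), (7, 2), (7, 5), (7, 6), (7, 9), (7, 10), (7, 13), (7, 14)]

Answer: .OO..OO..OO..OO.
OOOOOOOOOOOOOOOO
OOOOOOOOOOOOOOOO
.OO..OO..OO..OO.
.OO..OO..OO..OO.
OOOOOOOOOOOOOOOO
OOOOOOOOOOOOOOOO
.OO..OO..OO..OO.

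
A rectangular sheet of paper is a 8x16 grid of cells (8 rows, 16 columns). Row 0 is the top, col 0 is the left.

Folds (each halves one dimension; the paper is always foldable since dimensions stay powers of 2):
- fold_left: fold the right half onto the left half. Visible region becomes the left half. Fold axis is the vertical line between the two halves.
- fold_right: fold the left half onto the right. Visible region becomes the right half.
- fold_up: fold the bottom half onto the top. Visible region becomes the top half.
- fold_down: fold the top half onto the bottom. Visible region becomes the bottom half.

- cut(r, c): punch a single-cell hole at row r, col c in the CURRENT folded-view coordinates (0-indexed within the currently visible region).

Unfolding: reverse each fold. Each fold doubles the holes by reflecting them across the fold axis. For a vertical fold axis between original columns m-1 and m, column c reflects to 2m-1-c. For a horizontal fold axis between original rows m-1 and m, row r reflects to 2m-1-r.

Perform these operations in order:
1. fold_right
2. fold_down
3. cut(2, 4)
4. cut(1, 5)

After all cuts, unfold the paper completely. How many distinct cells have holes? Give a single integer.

Answer: 8

Derivation:
Op 1 fold_right: fold axis v@8; visible region now rows[0,8) x cols[8,16) = 8x8
Op 2 fold_down: fold axis h@4; visible region now rows[4,8) x cols[8,16) = 4x8
Op 3 cut(2, 4): punch at orig (6,12); cuts so far [(6, 12)]; region rows[4,8) x cols[8,16) = 4x8
Op 4 cut(1, 5): punch at orig (5,13); cuts so far [(5, 13), (6, 12)]; region rows[4,8) x cols[8,16) = 4x8
Unfold 1 (reflect across h@4): 4 holes -> [(1, 12), (2, 13), (5, 13), (6, 12)]
Unfold 2 (reflect across v@8): 8 holes -> [(1, 3), (1, 12), (2, 2), (2, 13), (5, 2), (5, 13), (6, 3), (6, 12)]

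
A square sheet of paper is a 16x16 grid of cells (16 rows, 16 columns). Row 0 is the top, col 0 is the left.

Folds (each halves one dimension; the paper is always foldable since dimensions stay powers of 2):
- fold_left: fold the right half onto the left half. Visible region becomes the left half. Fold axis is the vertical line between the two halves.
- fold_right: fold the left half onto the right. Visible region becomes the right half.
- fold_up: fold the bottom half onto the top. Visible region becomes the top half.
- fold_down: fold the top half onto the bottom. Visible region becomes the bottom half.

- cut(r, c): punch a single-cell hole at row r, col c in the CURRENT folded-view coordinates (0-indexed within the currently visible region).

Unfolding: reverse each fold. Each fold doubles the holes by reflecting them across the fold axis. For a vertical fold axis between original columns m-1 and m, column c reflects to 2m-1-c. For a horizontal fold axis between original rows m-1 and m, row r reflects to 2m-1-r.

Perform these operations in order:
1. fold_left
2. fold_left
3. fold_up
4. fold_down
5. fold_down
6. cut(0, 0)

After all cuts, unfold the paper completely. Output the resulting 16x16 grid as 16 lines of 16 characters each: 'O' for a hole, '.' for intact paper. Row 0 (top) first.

Answer: ................
O......OO......O
O......OO......O
................
................
O......OO......O
O......OO......O
................
................
O......OO......O
O......OO......O
................
................
O......OO......O
O......OO......O
................

Derivation:
Op 1 fold_left: fold axis v@8; visible region now rows[0,16) x cols[0,8) = 16x8
Op 2 fold_left: fold axis v@4; visible region now rows[0,16) x cols[0,4) = 16x4
Op 3 fold_up: fold axis h@8; visible region now rows[0,8) x cols[0,4) = 8x4
Op 4 fold_down: fold axis h@4; visible region now rows[4,8) x cols[0,4) = 4x4
Op 5 fold_down: fold axis h@6; visible region now rows[6,8) x cols[0,4) = 2x4
Op 6 cut(0, 0): punch at orig (6,0); cuts so far [(6, 0)]; region rows[6,8) x cols[0,4) = 2x4
Unfold 1 (reflect across h@6): 2 holes -> [(5, 0), (6, 0)]
Unfold 2 (reflect across h@4): 4 holes -> [(1, 0), (2, 0), (5, 0), (6, 0)]
Unfold 3 (reflect across h@8): 8 holes -> [(1, 0), (2, 0), (5, 0), (6, 0), (9, 0), (10, 0), (13, 0), (14, 0)]
Unfold 4 (reflect across v@4): 16 holes -> [(1, 0), (1, 7), (2, 0), (2, 7), (5, 0), (5, 7), (6, 0), (6, 7), (9, 0), (9, 7), (10, 0), (10, 7), (13, 0), (13, 7), (14, 0), (14, 7)]
Unfold 5 (reflect across v@8): 32 holes -> [(1, 0), (1, 7), (1, 8), (1, 15), (2, 0), (2, 7), (2, 8), (2, 15), (5, 0), (5, 7), (5, 8), (5, 15), (6, 0), (6, 7), (6, 8), (6, 15), (9, 0), (9, 7), (9, 8), (9, 15), (10, 0), (10, 7), (10, 8), (10, 15), (13, 0), (13, 7), (13, 8), (13, 15), (14, 0), (14, 7), (14, 8), (14, 15)]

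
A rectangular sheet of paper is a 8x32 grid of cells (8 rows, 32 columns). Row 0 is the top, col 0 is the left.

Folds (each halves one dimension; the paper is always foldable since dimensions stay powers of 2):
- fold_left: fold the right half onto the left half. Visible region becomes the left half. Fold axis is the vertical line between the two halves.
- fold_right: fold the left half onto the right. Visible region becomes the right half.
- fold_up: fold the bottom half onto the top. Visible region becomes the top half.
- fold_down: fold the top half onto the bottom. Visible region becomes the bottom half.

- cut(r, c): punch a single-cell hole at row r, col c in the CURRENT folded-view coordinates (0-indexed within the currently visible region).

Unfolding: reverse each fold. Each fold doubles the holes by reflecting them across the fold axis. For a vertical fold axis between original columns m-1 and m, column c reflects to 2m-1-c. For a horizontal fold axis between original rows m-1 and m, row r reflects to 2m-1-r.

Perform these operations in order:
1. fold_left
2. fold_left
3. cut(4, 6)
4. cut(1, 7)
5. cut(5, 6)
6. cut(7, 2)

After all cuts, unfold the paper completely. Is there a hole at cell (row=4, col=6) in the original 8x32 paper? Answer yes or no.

Answer: yes

Derivation:
Op 1 fold_left: fold axis v@16; visible region now rows[0,8) x cols[0,16) = 8x16
Op 2 fold_left: fold axis v@8; visible region now rows[0,8) x cols[0,8) = 8x8
Op 3 cut(4, 6): punch at orig (4,6); cuts so far [(4, 6)]; region rows[0,8) x cols[0,8) = 8x8
Op 4 cut(1, 7): punch at orig (1,7); cuts so far [(1, 7), (4, 6)]; region rows[0,8) x cols[0,8) = 8x8
Op 5 cut(5, 6): punch at orig (5,6); cuts so far [(1, 7), (4, 6), (5, 6)]; region rows[0,8) x cols[0,8) = 8x8
Op 6 cut(7, 2): punch at orig (7,2); cuts so far [(1, 7), (4, 6), (5, 6), (7, 2)]; region rows[0,8) x cols[0,8) = 8x8
Unfold 1 (reflect across v@8): 8 holes -> [(1, 7), (1, 8), (4, 6), (4, 9), (5, 6), (5, 9), (7, 2), (7, 13)]
Unfold 2 (reflect across v@16): 16 holes -> [(1, 7), (1, 8), (1, 23), (1, 24), (4, 6), (4, 9), (4, 22), (4, 25), (5, 6), (5, 9), (5, 22), (5, 25), (7, 2), (7, 13), (7, 18), (7, 29)]
Holes: [(1, 7), (1, 8), (1, 23), (1, 24), (4, 6), (4, 9), (4, 22), (4, 25), (5, 6), (5, 9), (5, 22), (5, 25), (7, 2), (7, 13), (7, 18), (7, 29)]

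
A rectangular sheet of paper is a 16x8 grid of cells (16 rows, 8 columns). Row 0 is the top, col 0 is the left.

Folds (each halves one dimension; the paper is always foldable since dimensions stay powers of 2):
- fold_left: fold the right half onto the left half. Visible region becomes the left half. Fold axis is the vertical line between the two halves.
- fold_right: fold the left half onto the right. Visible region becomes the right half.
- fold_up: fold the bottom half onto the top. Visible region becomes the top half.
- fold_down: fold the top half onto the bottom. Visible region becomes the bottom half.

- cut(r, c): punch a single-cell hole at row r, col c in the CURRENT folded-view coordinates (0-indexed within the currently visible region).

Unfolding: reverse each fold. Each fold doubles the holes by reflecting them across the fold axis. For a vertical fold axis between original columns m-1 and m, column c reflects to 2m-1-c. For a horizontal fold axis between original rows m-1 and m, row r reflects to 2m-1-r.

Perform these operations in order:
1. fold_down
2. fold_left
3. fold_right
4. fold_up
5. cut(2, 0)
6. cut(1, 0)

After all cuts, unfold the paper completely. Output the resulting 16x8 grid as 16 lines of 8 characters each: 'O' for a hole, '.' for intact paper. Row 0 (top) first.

Answer: ........
.OO..OO.
.OO..OO.
........
........
.OO..OO.
.OO..OO.
........
........
.OO..OO.
.OO..OO.
........
........
.OO..OO.
.OO..OO.
........

Derivation:
Op 1 fold_down: fold axis h@8; visible region now rows[8,16) x cols[0,8) = 8x8
Op 2 fold_left: fold axis v@4; visible region now rows[8,16) x cols[0,4) = 8x4
Op 3 fold_right: fold axis v@2; visible region now rows[8,16) x cols[2,4) = 8x2
Op 4 fold_up: fold axis h@12; visible region now rows[8,12) x cols[2,4) = 4x2
Op 5 cut(2, 0): punch at orig (10,2); cuts so far [(10, 2)]; region rows[8,12) x cols[2,4) = 4x2
Op 6 cut(1, 0): punch at orig (9,2); cuts so far [(9, 2), (10, 2)]; region rows[8,12) x cols[2,4) = 4x2
Unfold 1 (reflect across h@12): 4 holes -> [(9, 2), (10, 2), (13, 2), (14, 2)]
Unfold 2 (reflect across v@2): 8 holes -> [(9, 1), (9, 2), (10, 1), (10, 2), (13, 1), (13, 2), (14, 1), (14, 2)]
Unfold 3 (reflect across v@4): 16 holes -> [(9, 1), (9, 2), (9, 5), (9, 6), (10, 1), (10, 2), (10, 5), (10, 6), (13, 1), (13, 2), (13, 5), (13, 6), (14, 1), (14, 2), (14, 5), (14, 6)]
Unfold 4 (reflect across h@8): 32 holes -> [(1, 1), (1, 2), (1, 5), (1, 6), (2, 1), (2, 2), (2, 5), (2, 6), (5, 1), (5, 2), (5, 5), (5, 6), (6, 1), (6, 2), (6, 5), (6, 6), (9, 1), (9, 2), (9, 5), (9, 6), (10, 1), (10, 2), (10, 5), (10, 6), (13, 1), (13, 2), (13, 5), (13, 6), (14, 1), (14, 2), (14, 5), (14, 6)]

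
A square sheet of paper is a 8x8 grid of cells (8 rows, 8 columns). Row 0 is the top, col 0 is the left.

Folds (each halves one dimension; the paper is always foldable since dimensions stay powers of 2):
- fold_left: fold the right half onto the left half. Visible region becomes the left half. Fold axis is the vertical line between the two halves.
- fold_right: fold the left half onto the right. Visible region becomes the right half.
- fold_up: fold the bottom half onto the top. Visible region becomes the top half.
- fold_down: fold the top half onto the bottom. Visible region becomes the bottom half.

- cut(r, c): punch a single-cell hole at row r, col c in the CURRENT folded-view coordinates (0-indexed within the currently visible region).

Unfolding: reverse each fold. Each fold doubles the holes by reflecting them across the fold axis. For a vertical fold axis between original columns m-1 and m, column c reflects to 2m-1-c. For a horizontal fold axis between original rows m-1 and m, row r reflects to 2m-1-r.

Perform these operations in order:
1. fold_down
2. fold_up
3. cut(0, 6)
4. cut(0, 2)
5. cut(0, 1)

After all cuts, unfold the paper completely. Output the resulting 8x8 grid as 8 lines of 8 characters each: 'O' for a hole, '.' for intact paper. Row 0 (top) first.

Answer: .OO...O.
........
........
.OO...O.
.OO...O.
........
........
.OO...O.

Derivation:
Op 1 fold_down: fold axis h@4; visible region now rows[4,8) x cols[0,8) = 4x8
Op 2 fold_up: fold axis h@6; visible region now rows[4,6) x cols[0,8) = 2x8
Op 3 cut(0, 6): punch at orig (4,6); cuts so far [(4, 6)]; region rows[4,6) x cols[0,8) = 2x8
Op 4 cut(0, 2): punch at orig (4,2); cuts so far [(4, 2), (4, 6)]; region rows[4,6) x cols[0,8) = 2x8
Op 5 cut(0, 1): punch at orig (4,1); cuts so far [(4, 1), (4, 2), (4, 6)]; region rows[4,6) x cols[0,8) = 2x8
Unfold 1 (reflect across h@6): 6 holes -> [(4, 1), (4, 2), (4, 6), (7, 1), (7, 2), (7, 6)]
Unfold 2 (reflect across h@4): 12 holes -> [(0, 1), (0, 2), (0, 6), (3, 1), (3, 2), (3, 6), (4, 1), (4, 2), (4, 6), (7, 1), (7, 2), (7, 6)]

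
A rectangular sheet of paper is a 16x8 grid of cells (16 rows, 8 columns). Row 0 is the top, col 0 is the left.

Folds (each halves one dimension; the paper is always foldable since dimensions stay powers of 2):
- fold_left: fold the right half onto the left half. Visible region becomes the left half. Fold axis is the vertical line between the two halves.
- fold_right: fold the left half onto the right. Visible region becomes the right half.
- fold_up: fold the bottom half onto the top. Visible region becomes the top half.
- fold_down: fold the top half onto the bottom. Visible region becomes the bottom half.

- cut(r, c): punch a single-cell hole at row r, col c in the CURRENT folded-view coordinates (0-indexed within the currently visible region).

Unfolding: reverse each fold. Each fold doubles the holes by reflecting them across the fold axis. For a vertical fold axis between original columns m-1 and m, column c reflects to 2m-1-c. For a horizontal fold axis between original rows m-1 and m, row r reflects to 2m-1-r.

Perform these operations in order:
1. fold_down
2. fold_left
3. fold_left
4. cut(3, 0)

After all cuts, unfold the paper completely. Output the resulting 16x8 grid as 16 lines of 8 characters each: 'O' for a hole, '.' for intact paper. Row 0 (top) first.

Op 1 fold_down: fold axis h@8; visible region now rows[8,16) x cols[0,8) = 8x8
Op 2 fold_left: fold axis v@4; visible region now rows[8,16) x cols[0,4) = 8x4
Op 3 fold_left: fold axis v@2; visible region now rows[8,16) x cols[0,2) = 8x2
Op 4 cut(3, 0): punch at orig (11,0); cuts so far [(11, 0)]; region rows[8,16) x cols[0,2) = 8x2
Unfold 1 (reflect across v@2): 2 holes -> [(11, 0), (11, 3)]
Unfold 2 (reflect across v@4): 4 holes -> [(11, 0), (11, 3), (11, 4), (11, 7)]
Unfold 3 (reflect across h@8): 8 holes -> [(4, 0), (4, 3), (4, 4), (4, 7), (11, 0), (11, 3), (11, 4), (11, 7)]

Answer: ........
........
........
........
O..OO..O
........
........
........
........
........
........
O..OO..O
........
........
........
........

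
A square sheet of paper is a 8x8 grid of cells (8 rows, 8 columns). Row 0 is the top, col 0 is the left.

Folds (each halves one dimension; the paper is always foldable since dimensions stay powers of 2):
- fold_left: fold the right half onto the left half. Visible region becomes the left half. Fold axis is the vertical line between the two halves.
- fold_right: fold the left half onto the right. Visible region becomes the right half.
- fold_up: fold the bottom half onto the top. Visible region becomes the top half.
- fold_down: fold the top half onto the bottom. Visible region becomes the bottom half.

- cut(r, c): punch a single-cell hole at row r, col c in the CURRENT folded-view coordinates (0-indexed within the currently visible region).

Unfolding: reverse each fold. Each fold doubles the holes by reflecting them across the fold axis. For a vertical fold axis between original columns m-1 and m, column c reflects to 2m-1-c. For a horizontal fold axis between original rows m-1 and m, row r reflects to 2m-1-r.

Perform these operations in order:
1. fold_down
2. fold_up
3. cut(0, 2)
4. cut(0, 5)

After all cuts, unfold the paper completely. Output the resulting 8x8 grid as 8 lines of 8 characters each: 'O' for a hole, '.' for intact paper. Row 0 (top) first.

Answer: ..O..O..
........
........
..O..O..
..O..O..
........
........
..O..O..

Derivation:
Op 1 fold_down: fold axis h@4; visible region now rows[4,8) x cols[0,8) = 4x8
Op 2 fold_up: fold axis h@6; visible region now rows[4,6) x cols[0,8) = 2x8
Op 3 cut(0, 2): punch at orig (4,2); cuts so far [(4, 2)]; region rows[4,6) x cols[0,8) = 2x8
Op 4 cut(0, 5): punch at orig (4,5); cuts so far [(4, 2), (4, 5)]; region rows[4,6) x cols[0,8) = 2x8
Unfold 1 (reflect across h@6): 4 holes -> [(4, 2), (4, 5), (7, 2), (7, 5)]
Unfold 2 (reflect across h@4): 8 holes -> [(0, 2), (0, 5), (3, 2), (3, 5), (4, 2), (4, 5), (7, 2), (7, 5)]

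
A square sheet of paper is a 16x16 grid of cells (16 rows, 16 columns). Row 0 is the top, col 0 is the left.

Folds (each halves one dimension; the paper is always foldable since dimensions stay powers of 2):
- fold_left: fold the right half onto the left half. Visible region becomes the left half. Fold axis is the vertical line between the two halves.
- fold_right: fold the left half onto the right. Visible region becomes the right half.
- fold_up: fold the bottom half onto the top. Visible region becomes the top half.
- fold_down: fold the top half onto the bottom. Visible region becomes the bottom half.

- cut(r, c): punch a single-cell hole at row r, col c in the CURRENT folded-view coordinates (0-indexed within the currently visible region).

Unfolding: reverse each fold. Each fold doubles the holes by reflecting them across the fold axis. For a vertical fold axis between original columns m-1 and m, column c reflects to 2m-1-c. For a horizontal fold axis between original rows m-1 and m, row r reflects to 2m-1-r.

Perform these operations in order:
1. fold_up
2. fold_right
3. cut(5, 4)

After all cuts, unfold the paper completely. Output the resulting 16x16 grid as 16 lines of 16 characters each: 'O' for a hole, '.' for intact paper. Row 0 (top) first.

Op 1 fold_up: fold axis h@8; visible region now rows[0,8) x cols[0,16) = 8x16
Op 2 fold_right: fold axis v@8; visible region now rows[0,8) x cols[8,16) = 8x8
Op 3 cut(5, 4): punch at orig (5,12); cuts so far [(5, 12)]; region rows[0,8) x cols[8,16) = 8x8
Unfold 1 (reflect across v@8): 2 holes -> [(5, 3), (5, 12)]
Unfold 2 (reflect across h@8): 4 holes -> [(5, 3), (5, 12), (10, 3), (10, 12)]

Answer: ................
................
................
................
................
...O........O...
................
................
................
................
...O........O...
................
................
................
................
................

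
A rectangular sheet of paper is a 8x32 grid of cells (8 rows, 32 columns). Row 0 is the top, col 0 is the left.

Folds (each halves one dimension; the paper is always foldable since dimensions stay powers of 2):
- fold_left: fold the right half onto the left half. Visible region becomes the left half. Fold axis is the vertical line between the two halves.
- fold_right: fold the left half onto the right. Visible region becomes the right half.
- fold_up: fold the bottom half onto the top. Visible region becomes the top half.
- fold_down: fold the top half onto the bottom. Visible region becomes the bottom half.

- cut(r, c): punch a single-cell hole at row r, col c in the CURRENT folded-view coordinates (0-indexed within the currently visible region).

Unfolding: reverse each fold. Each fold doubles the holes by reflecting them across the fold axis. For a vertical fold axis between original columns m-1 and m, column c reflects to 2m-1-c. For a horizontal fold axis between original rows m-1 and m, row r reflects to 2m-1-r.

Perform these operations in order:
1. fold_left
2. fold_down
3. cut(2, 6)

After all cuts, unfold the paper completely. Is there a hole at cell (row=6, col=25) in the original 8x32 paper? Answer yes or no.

Answer: yes

Derivation:
Op 1 fold_left: fold axis v@16; visible region now rows[0,8) x cols[0,16) = 8x16
Op 2 fold_down: fold axis h@4; visible region now rows[4,8) x cols[0,16) = 4x16
Op 3 cut(2, 6): punch at orig (6,6); cuts so far [(6, 6)]; region rows[4,8) x cols[0,16) = 4x16
Unfold 1 (reflect across h@4): 2 holes -> [(1, 6), (6, 6)]
Unfold 2 (reflect across v@16): 4 holes -> [(1, 6), (1, 25), (6, 6), (6, 25)]
Holes: [(1, 6), (1, 25), (6, 6), (6, 25)]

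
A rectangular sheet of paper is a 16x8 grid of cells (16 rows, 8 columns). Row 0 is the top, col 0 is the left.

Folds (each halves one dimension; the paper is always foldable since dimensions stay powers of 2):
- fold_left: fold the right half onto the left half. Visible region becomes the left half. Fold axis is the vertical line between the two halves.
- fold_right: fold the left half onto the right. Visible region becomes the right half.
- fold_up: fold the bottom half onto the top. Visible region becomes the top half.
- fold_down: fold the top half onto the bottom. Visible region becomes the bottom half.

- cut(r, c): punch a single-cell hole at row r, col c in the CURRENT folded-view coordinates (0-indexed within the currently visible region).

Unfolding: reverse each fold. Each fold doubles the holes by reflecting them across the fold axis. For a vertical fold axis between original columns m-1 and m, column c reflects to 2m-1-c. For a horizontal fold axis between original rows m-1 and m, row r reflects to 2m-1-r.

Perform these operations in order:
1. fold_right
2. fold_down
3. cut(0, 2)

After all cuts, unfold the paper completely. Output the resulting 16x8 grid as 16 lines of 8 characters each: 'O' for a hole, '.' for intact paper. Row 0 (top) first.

Op 1 fold_right: fold axis v@4; visible region now rows[0,16) x cols[4,8) = 16x4
Op 2 fold_down: fold axis h@8; visible region now rows[8,16) x cols[4,8) = 8x4
Op 3 cut(0, 2): punch at orig (8,6); cuts so far [(8, 6)]; region rows[8,16) x cols[4,8) = 8x4
Unfold 1 (reflect across h@8): 2 holes -> [(7, 6), (8, 6)]
Unfold 2 (reflect across v@4): 4 holes -> [(7, 1), (7, 6), (8, 1), (8, 6)]

Answer: ........
........
........
........
........
........
........
.O....O.
.O....O.
........
........
........
........
........
........
........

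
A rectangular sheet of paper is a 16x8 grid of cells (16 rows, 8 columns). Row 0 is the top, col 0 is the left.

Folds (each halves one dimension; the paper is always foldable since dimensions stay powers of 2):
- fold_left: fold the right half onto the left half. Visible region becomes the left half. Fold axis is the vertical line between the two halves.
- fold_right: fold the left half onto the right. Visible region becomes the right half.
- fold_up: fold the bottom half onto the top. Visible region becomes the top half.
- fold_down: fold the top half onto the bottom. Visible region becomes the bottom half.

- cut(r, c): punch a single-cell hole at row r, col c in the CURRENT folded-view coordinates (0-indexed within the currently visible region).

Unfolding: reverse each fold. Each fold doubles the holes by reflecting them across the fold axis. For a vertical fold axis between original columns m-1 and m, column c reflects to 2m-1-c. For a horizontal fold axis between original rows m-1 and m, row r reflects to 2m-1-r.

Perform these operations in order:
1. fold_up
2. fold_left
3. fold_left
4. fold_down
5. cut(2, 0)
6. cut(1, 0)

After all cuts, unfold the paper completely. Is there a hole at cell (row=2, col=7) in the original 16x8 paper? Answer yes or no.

Answer: yes

Derivation:
Op 1 fold_up: fold axis h@8; visible region now rows[0,8) x cols[0,8) = 8x8
Op 2 fold_left: fold axis v@4; visible region now rows[0,8) x cols[0,4) = 8x4
Op 3 fold_left: fold axis v@2; visible region now rows[0,8) x cols[0,2) = 8x2
Op 4 fold_down: fold axis h@4; visible region now rows[4,8) x cols[0,2) = 4x2
Op 5 cut(2, 0): punch at orig (6,0); cuts so far [(6, 0)]; region rows[4,8) x cols[0,2) = 4x2
Op 6 cut(1, 0): punch at orig (5,0); cuts so far [(5, 0), (6, 0)]; region rows[4,8) x cols[0,2) = 4x2
Unfold 1 (reflect across h@4): 4 holes -> [(1, 0), (2, 0), (5, 0), (6, 0)]
Unfold 2 (reflect across v@2): 8 holes -> [(1, 0), (1, 3), (2, 0), (2, 3), (5, 0), (5, 3), (6, 0), (6, 3)]
Unfold 3 (reflect across v@4): 16 holes -> [(1, 0), (1, 3), (1, 4), (1, 7), (2, 0), (2, 3), (2, 4), (2, 7), (5, 0), (5, 3), (5, 4), (5, 7), (6, 0), (6, 3), (6, 4), (6, 7)]
Unfold 4 (reflect across h@8): 32 holes -> [(1, 0), (1, 3), (1, 4), (1, 7), (2, 0), (2, 3), (2, 4), (2, 7), (5, 0), (5, 3), (5, 4), (5, 7), (6, 0), (6, 3), (6, 4), (6, 7), (9, 0), (9, 3), (9, 4), (9, 7), (10, 0), (10, 3), (10, 4), (10, 7), (13, 0), (13, 3), (13, 4), (13, 7), (14, 0), (14, 3), (14, 4), (14, 7)]
Holes: [(1, 0), (1, 3), (1, 4), (1, 7), (2, 0), (2, 3), (2, 4), (2, 7), (5, 0), (5, 3), (5, 4), (5, 7), (6, 0), (6, 3), (6, 4), (6, 7), (9, 0), (9, 3), (9, 4), (9, 7), (10, 0), (10, 3), (10, 4), (10, 7), (13, 0), (13, 3), (13, 4), (13, 7), (14, 0), (14, 3), (14, 4), (14, 7)]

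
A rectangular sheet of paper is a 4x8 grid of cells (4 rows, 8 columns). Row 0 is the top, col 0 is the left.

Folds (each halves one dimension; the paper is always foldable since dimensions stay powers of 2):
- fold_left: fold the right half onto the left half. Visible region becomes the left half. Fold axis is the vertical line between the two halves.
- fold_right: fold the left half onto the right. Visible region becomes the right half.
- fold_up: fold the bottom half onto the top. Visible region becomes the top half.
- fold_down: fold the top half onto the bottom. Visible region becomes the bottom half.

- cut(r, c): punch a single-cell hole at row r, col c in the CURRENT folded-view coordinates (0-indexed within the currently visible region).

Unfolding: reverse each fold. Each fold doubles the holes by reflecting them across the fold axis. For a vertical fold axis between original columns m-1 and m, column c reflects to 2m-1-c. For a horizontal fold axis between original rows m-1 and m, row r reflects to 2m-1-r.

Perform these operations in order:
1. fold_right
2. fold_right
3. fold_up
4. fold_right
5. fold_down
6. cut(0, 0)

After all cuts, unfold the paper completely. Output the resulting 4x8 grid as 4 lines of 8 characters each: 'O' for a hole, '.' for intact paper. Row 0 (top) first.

Op 1 fold_right: fold axis v@4; visible region now rows[0,4) x cols[4,8) = 4x4
Op 2 fold_right: fold axis v@6; visible region now rows[0,4) x cols[6,8) = 4x2
Op 3 fold_up: fold axis h@2; visible region now rows[0,2) x cols[6,8) = 2x2
Op 4 fold_right: fold axis v@7; visible region now rows[0,2) x cols[7,8) = 2x1
Op 5 fold_down: fold axis h@1; visible region now rows[1,2) x cols[7,8) = 1x1
Op 6 cut(0, 0): punch at orig (1,7); cuts so far [(1, 7)]; region rows[1,2) x cols[7,8) = 1x1
Unfold 1 (reflect across h@1): 2 holes -> [(0, 7), (1, 7)]
Unfold 2 (reflect across v@7): 4 holes -> [(0, 6), (0, 7), (1, 6), (1, 7)]
Unfold 3 (reflect across h@2): 8 holes -> [(0, 6), (0, 7), (1, 6), (1, 7), (2, 6), (2, 7), (3, 6), (3, 7)]
Unfold 4 (reflect across v@6): 16 holes -> [(0, 4), (0, 5), (0, 6), (0, 7), (1, 4), (1, 5), (1, 6), (1, 7), (2, 4), (2, 5), (2, 6), (2, 7), (3, 4), (3, 5), (3, 6), (3, 7)]
Unfold 5 (reflect across v@4): 32 holes -> [(0, 0), (0, 1), (0, 2), (0, 3), (0, 4), (0, 5), (0, 6), (0, 7), (1, 0), (1, 1), (1, 2), (1, 3), (1, 4), (1, 5), (1, 6), (1, 7), (2, 0), (2, 1), (2, 2), (2, 3), (2, 4), (2, 5), (2, 6), (2, 7), (3, 0), (3, 1), (3, 2), (3, 3), (3, 4), (3, 5), (3, 6), (3, 7)]

Answer: OOOOOOOO
OOOOOOOO
OOOOOOOO
OOOOOOOO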